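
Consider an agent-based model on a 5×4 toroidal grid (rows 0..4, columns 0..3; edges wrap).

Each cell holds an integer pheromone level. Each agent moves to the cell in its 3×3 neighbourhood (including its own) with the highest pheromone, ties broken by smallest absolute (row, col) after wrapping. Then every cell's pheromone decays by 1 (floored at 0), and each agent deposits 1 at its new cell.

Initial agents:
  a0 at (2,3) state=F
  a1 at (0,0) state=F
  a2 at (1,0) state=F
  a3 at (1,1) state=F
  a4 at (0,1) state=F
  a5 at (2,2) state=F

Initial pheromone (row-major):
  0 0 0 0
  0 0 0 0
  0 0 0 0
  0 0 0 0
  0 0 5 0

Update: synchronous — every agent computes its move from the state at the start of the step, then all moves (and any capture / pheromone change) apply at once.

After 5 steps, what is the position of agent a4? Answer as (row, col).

t=1: a0@(1,0) a1@(0,0) a2@(0,0) a3@(0,0) a4@(4,2) a5@(1,1) | pheromone: 3 0 0 0 / 1 1 0 0 / 0 0 0 0 / 0 0 0 0 / 0 0 5 0
t=2: a0@(0,0) a1@(0,0) a2@(0,0) a3@(0,0) a4@(4,2) a5@(0,0) | pheromone: 7 0 0 0 / 0 0 0 0 / 0 0 0 0 / 0 0 0 0 / 0 0 5 0
t=3: a0@(0,0) a1@(0,0) a2@(0,0) a3@(0,0) a4@(4,2) a5@(0,0) | pheromone: 11 0 0 0 / 0 0 0 0 / 0 0 0 0 / 0 0 0 0 / 0 0 5 0
t=4: a0@(0,0) a1@(0,0) a2@(0,0) a3@(0,0) a4@(4,2) a5@(0,0) | pheromone: 15 0 0 0 / 0 0 0 0 / 0 0 0 0 / 0 0 0 0 / 0 0 5 0
t=5: a0@(0,0) a1@(0,0) a2@(0,0) a3@(0,0) a4@(4,2) a5@(0,0) | pheromone: 19 0 0 0 / 0 0 0 0 / 0 0 0 0 / 0 0 0 0 / 0 0 5 0

(4, 2)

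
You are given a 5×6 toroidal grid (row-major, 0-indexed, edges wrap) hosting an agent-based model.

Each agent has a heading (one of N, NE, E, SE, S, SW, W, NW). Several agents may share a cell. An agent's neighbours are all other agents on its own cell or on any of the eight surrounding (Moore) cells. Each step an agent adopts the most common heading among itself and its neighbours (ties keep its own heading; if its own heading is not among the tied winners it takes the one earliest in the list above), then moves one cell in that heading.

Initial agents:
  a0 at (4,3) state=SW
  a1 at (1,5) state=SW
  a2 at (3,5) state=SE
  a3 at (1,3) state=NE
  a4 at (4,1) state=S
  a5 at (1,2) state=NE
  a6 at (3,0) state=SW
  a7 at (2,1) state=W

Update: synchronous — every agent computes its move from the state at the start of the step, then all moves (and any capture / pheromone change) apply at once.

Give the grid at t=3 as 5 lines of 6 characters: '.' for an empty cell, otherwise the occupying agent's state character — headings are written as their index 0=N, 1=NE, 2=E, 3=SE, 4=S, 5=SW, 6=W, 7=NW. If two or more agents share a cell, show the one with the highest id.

......
..3...
54..6.
1....1
..5..1

t=1: a0@(0,2):SW a1@(2,4):SW a2@(4,0):SE a3@(0,4):NE a4@(0,1):S a5@(0,3):NE a6@(4,5):SW a7@(2,0):W
t=2: a0@(1,1):SW a1@(3,3):SW a2@(0,1):SE a3@(4,5):NE a4@(1,1):S a5@(4,4):NE a6@(0,4):SW a7@(2,5):W
t=3: a0@(2,0):SW a1@(4,2):SW a2@(1,2):SE a3@(3,0):NE a4@(2,1):S a5@(3,5):NE a6@(4,5):NE a7@(2,4):W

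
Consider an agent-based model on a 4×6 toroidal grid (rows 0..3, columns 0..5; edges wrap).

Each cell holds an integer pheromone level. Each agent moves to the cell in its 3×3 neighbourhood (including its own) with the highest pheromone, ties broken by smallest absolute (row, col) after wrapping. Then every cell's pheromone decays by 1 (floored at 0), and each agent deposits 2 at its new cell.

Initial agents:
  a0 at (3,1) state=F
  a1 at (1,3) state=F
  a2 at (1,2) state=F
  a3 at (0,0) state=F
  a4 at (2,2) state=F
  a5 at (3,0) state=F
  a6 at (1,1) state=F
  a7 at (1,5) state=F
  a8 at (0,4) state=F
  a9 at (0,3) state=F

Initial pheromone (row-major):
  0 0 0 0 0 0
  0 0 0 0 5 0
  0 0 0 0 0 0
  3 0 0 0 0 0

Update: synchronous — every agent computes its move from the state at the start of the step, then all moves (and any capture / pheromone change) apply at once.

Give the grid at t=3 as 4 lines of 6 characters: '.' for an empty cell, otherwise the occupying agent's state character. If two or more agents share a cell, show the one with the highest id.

......
....F.
......
F.....

t=1: a0@(3,0) a1@(1,4) a2@(0,1) a3@(3,0) a4@(1,1) a5@(3,0) a6@(0,0) a7@(1,4) a8@(1,4) a9@(1,4) | pheromone: 2 2 0 0 0 0 / 0 2 0 0 12 0 / 0 0 0 0 0 0 / 8 0 0 0 0 0
t=2: a0@(3,0) a1@(1,4) a2@(3,0) a3@(3,0) a4@(0,0) a5@(3,0) a6@(3,0) a7@(1,4) a8@(1,4) a9@(1,4) | pheromone: 3 1 0 0 0 0 / 0 1 0 0 19 0 / 0 0 0 0 0 0 / 17 0 0 0 0 0
t=3: a0@(3,0) a1@(1,4) a2@(3,0) a3@(3,0) a4@(3,0) a5@(3,0) a6@(3,0) a7@(1,4) a8@(1,4) a9@(1,4) | pheromone: 2 0 0 0 0 0 / 0 0 0 0 26 0 / 0 0 0 0 0 0 / 28 0 0 0 0 0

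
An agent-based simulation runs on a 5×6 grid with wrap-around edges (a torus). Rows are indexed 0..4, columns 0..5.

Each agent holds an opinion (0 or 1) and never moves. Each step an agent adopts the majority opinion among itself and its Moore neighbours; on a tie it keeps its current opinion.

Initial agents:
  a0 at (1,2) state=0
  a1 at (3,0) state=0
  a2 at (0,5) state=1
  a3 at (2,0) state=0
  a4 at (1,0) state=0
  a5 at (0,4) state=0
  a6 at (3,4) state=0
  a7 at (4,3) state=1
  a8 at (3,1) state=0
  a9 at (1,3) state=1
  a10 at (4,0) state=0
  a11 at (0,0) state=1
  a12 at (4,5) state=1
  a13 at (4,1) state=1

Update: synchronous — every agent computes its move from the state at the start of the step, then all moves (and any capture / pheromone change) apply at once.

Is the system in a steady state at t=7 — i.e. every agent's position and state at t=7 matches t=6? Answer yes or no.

no

t=1: a0@(1,2):0 a1@(3,0):0 a2@(0,5):1 a3@(2,0):0 a4@(1,0):0 a5@(0,4):1 a6@(3,4):1 a7@(4,3):0 a8@(3,1):0 a9@(1,3):0 a10@(4,0):1 a11@(0,0):1 a12@(4,5):0 a13@(4,1):0
t=2: a0@(1,2):0 a1@(3,0):0 a2@(0,5):1 a3@(2,0):0 a4@(1,0):0 a5@(0,4):0 a6@(3,4):0 a7@(4,3):1 a8@(3,1):0 a9@(1,3):0 a10@(4,0):0 a11@(0,0):1 a12@(4,5):1 a13@(4,1):0
t=3: a0@(1,2):0 a1@(3,0):0 a2@(0,5):1 a3@(2,0):0 a4@(1,0):0 a5@(0,4):1 a6@(3,4):1 a7@(4,3):0 a8@(3,1):0 a9@(1,3):0 a10@(4,0):0 a11@(0,0):1 a12@(4,5):0 a13@(4,1):0
t=4: a0@(1,2):0 a1@(3,0):0 a2@(0,5):1 a3@(2,0):0 a4@(1,0):0 a5@(0,4):0 a6@(3,4):0 a7@(4,3):1 a8@(3,1):0 a9@(1,3):0 a10@(4,0):0 a11@(0,0):0 a12@(4,5):1 a13@(4,1):0
t=5: a0@(1,2):0 a1@(3,0):0 a2@(0,5):0 a3@(2,0):0 a4@(1,0):0 a5@(0,4):1 a6@(3,4):1 a7@(4,3):0 a8@(3,1):0 a9@(1,3):0 a10@(4,0):0 a11@(0,0):0 a12@(4,5):0 a13@(4,1):0
t=6: a0@(1,2):0 a1@(3,0):0 a2@(0,5):0 a3@(2,0):0 a4@(1,0):0 a5@(0,4):0 a6@(3,4):0 a7@(4,3):1 a8@(3,1):0 a9@(1,3):0 a10@(4,0):0 a11@(0,0):0 a12@(4,5):0 a13@(4,1):0
t=7: a0@(1,2):0 a1@(3,0):0 a2@(0,5):0 a3@(2,0):0 a4@(1,0):0 a5@(0,4):0 a6@(3,4):0 a7@(4,3):0 a8@(3,1):0 a9@(1,3):0 a10@(4,0):0 a11@(0,0):0 a12@(4,5):0 a13@(4,1):0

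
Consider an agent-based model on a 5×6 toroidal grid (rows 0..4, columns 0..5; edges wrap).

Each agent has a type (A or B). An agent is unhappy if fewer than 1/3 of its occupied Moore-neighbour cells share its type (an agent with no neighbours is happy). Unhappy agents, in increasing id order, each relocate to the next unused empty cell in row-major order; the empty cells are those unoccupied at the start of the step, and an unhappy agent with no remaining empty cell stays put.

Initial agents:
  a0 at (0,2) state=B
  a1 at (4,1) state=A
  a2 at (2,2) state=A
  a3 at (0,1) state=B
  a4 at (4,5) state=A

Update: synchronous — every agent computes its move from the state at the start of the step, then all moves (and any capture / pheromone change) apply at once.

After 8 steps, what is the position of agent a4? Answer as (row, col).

(4, 5)

t=1: a0@(0,2):B a1@(0,0):A a2@(2,2):A a3@(0,1):B a4@(4,5):A
t=2: (unchanged — steady state)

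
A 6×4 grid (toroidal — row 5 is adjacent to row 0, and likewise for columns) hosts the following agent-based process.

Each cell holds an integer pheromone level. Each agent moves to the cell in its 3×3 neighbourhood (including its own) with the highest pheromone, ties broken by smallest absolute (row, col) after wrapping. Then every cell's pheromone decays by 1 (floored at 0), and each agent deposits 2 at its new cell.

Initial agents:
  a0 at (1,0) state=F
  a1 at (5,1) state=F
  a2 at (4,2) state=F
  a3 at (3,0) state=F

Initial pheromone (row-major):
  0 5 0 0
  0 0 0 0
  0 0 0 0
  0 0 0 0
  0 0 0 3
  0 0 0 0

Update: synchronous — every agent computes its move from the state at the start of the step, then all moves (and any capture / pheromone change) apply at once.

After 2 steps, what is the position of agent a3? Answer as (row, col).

(4, 3)

t=1: a0@(0,1) a1@(0,1) a2@(4,3) a3@(4,3) | pheromone: 0 8 0 0 / 0 0 0 0 / 0 0 0 0 / 0 0 0 0 / 0 0 0 6 / 0 0 0 0
t=2: a0@(0,1) a1@(0,1) a2@(4,3) a3@(4,3) | pheromone: 0 11 0 0 / 0 0 0 0 / 0 0 0 0 / 0 0 0 0 / 0 0 0 9 / 0 0 0 0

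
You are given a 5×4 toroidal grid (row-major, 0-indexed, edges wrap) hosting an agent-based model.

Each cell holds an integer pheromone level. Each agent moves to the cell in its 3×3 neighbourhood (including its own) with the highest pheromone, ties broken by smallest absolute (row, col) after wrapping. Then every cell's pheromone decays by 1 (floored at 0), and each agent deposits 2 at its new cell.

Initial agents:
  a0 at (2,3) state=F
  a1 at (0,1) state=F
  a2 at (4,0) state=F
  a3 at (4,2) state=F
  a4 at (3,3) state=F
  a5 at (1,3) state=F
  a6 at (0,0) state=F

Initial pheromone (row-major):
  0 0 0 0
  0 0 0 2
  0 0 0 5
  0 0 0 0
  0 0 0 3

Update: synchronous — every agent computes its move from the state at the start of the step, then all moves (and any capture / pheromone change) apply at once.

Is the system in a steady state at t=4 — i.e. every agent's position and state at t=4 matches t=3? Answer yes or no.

t=1: a0@(2,3) a1@(0,0) a2@(4,3) a3@(4,3) a4@(2,3) a5@(2,3) a6@(4,3) | pheromone: 2 0 0 0 / 0 0 0 1 / 0 0 0 10 / 0 0 0 0 / 0 0 0 8
t=2: a0@(2,3) a1@(4,3) a2@(4,3) a3@(4,3) a4@(2,3) a5@(2,3) a6@(4,3) | pheromone: 1 0 0 0 / 0 0 0 0 / 0 0 0 15 / 0 0 0 0 / 0 0 0 15
t=3: a0@(2,3) a1@(4,3) a2@(4,3) a3@(4,3) a4@(2,3) a5@(2,3) a6@(4,3) | pheromone: 0 0 0 0 / 0 0 0 0 / 0 0 0 20 / 0 0 0 0 / 0 0 0 22
t=4: a0@(2,3) a1@(4,3) a2@(4,3) a3@(4,3) a4@(2,3) a5@(2,3) a6@(4,3) | pheromone: 0 0 0 0 / 0 0 0 0 / 0 0 0 25 / 0 0 0 0 / 0 0 0 29

yes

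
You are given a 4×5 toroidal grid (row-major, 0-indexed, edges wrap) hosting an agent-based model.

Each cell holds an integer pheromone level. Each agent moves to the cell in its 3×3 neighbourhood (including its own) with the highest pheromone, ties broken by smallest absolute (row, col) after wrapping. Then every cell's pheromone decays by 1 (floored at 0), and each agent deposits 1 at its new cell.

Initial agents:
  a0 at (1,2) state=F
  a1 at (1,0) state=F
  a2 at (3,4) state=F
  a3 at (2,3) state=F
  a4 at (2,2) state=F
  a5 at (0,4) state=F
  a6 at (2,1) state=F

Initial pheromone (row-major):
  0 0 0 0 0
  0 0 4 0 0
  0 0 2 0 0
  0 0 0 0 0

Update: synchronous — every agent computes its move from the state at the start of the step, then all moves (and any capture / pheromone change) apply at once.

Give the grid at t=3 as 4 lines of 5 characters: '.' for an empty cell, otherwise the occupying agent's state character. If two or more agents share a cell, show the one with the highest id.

t=1: a0@(1,2) a1@(0,0) a2@(0,0) a3@(1,2) a4@(1,2) a5@(0,0) a6@(1,2) | pheromone: 3 0 0 0 0 / 0 0 7 0 0 / 0 0 1 0 0 / 0 0 0 0 0
t=2: a0@(1,2) a1@(0,0) a2@(0,0) a3@(1,2) a4@(1,2) a5@(0,0) a6@(1,2) | pheromone: 5 0 0 0 0 / 0 0 10 0 0 / 0 0 0 0 0 / 0 0 0 0 0
t=3: a0@(1,2) a1@(0,0) a2@(0,0) a3@(1,2) a4@(1,2) a5@(0,0) a6@(1,2) | pheromone: 7 0 0 0 0 / 0 0 13 0 0 / 0 0 0 0 0 / 0 0 0 0 0

F....
..F..
.....
.....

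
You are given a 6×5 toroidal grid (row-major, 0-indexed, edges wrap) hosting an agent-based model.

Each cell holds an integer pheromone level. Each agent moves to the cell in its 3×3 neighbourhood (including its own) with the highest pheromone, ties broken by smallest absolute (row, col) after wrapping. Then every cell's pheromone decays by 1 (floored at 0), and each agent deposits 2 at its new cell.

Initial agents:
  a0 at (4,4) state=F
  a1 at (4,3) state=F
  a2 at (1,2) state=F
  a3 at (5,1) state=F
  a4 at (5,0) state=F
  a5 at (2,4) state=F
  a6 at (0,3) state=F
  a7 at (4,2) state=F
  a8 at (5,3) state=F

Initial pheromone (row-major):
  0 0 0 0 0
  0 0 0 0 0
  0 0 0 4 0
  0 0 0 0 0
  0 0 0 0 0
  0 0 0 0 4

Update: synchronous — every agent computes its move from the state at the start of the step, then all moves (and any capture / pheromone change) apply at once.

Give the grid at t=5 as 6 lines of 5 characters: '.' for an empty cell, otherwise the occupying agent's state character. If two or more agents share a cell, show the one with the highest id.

.....
.....
...F.
.F...
.....
....F

t=1: a0@(5,4) a1@(5,4) a2@(2,3) a3@(0,0) a4@(5,4) a5@(2,3) a6@(5,4) a7@(3,1) a8@(5,4) | pheromone: 2 0 0 0 0 / 0 0 0 0 0 / 0 0 0 7 0 / 0 2 0 0 0 / 0 0 0 0 0 / 0 0 0 0 13
t=2: a0@(5,4) a1@(5,4) a2@(2,3) a3@(5,4) a4@(5,4) a5@(2,3) a6@(5,4) a7@(3,1) a8@(5,4) | pheromone: 1 0 0 0 0 / 0 0 0 0 0 / 0 0 0 10 0 / 0 3 0 0 0 / 0 0 0 0 0 / 0 0 0 0 24
t=3: a0@(5,4) a1@(5,4) a2@(2,3) a3@(5,4) a4@(5,4) a5@(2,3) a6@(5,4) a7@(3,1) a8@(5,4) | pheromone: 0 0 0 0 0 / 0 0 0 0 0 / 0 0 0 13 0 / 0 4 0 0 0 / 0 0 0 0 0 / 0 0 0 0 35
t=4: a0@(5,4) a1@(5,4) a2@(2,3) a3@(5,4) a4@(5,4) a5@(2,3) a6@(5,4) a7@(3,1) a8@(5,4) | pheromone: 0 0 0 0 0 / 0 0 0 0 0 / 0 0 0 16 0 / 0 5 0 0 0 / 0 0 0 0 0 / 0 0 0 0 46
t=5: a0@(5,4) a1@(5,4) a2@(2,3) a3@(5,4) a4@(5,4) a5@(2,3) a6@(5,4) a7@(3,1) a8@(5,4) | pheromone: 0 0 0 0 0 / 0 0 0 0 0 / 0 0 0 19 0 / 0 6 0 0 0 / 0 0 0 0 0 / 0 0 0 0 57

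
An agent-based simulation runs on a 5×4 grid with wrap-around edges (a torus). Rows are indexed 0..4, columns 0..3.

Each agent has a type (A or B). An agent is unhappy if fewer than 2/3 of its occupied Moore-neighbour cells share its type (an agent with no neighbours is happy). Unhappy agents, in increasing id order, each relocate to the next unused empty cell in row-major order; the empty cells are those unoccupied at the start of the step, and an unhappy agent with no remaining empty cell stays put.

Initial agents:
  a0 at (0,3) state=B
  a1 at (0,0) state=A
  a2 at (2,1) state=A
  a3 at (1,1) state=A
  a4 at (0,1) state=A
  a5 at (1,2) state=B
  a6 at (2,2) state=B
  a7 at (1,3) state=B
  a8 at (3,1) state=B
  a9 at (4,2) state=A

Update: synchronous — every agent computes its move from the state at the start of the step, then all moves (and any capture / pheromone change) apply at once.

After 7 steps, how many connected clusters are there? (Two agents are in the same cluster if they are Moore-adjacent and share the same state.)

4

t=1: a0@(0,2):B a1@(1,0):A a2@(2,0):A a3@(2,3):A a4@(0,1):A a5@(3,0):B a6@(3,2):B a7@(1,3):B a8@(3,3):B a9@(4,0):A
t=2: a0@(0,0):B a1@(1,0):A a2@(0,3):A a3@(1,1):A a4@(0,1):A a5@(1,2):B a6@(2,1):B a7@(2,2):B a8@(3,1):B a9@(4,1):A
t=3: a0@(0,2):B a1@(1,3):A a2@(2,0):A a3@(2,3):A a4@(3,0):A a5@(3,2):B a6@(3,3):B a7@(2,2):B a8@(3,1):B a9@(4,0):A
t=4: a0@(0,0):B a1@(0,1):A a2@(0,3):A a3@(1,0):A a4@(1,1):A a5@(3,2):B a6@(1,2):B a7@(2,1):B a8@(4,1):B a9@(4,2):A
t=5: a0@(0,2):B a1@(1,3):A a2@(2,0):A a3@(2,2):A a4@(2,3):A a5@(3,2):B a6@(3,0):B a7@(3,1):B a8@(3,3):B a9@(4,0):A
t=6: a0@(0,0):B a1@(1,3):A a2@(0,1):A a3@(0,3):A a4@(1,0):A a5@(1,1):B a6@(1,2):B a7@(2,1):B a8@(4,1):B a9@(4,2):A
t=7: a0@(0,2):B a1@(2,0):A a2@(2,2):A a3@(2,3):A a4@(3,0):A a5@(3,1):B a6@(3,2):B a7@(2,1):B a8@(3,3):B a9@(4,2):A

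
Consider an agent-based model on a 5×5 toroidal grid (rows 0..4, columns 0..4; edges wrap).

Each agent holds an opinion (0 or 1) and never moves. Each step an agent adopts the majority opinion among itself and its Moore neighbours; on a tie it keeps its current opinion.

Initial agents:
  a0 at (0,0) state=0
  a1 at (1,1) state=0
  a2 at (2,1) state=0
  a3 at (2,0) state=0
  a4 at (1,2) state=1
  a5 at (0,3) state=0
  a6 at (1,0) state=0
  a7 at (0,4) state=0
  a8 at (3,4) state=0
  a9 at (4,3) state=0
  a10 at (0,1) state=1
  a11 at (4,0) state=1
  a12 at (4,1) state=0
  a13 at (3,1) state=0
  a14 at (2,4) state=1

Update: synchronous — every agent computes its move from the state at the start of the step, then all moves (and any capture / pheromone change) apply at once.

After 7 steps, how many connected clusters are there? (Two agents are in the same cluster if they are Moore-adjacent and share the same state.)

1

t=1: a0@(0,0):0 a1@(1,1):0 a2@(2,1):0 a3@(2,0):0 a4@(1,2):0 a5@(0,3):0 a6@(1,0):0 a7@(0,4):0 a8@(3,4):0 a9@(4,3):0 a10@(0,1):0 a11@(4,0):0 a12@(4,1):0 a13@(3,1):0 a14@(2,4):0
t=2: (unchanged — steady state)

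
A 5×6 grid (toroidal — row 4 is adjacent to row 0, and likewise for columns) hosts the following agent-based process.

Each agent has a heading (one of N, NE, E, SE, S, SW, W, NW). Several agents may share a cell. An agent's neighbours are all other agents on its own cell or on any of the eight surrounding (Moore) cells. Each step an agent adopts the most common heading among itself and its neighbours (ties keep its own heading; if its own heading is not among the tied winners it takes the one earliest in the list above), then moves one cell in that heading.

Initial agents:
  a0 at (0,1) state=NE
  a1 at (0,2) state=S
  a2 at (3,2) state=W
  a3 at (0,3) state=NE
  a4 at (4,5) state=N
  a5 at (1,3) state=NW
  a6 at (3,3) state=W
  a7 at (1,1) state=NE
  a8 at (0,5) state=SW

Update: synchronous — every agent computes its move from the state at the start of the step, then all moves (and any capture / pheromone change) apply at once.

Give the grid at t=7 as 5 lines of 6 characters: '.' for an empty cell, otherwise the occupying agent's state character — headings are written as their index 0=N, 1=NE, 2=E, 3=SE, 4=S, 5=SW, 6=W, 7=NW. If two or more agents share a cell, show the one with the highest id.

..1...
......
..1.1.
..111.
..11..

t=1: a0@(4,2):NE a1@(4,3):NE a2@(3,1):W a3@(4,4):NE a4@(3,5):N a5@(0,2):NW a6@(3,2):W a7@(0,2):NE a8@(1,4):SW
t=2: a0@(3,3):NE a1@(3,4):NE a2@(3,0):W a3@(3,5):NE a4@(2,5):N a5@(4,3):NE a6@(3,1):W a7@(4,3):NE a8@(2,3):SW
t=3: a0@(2,4):NE a1@(2,5):NE a2@(3,5):W a3@(2,0):NE a4@(1,0):NE a5@(3,4):NE a6@(3,0):W a7@(3,4):NE a8@(1,4):NE
t=4: a0@(1,5):NE a1@(1,0):NE a2@(2,0):NE a3@(1,1):NE a4@(0,1):NE a5@(2,5):NE a6@(3,5):W a7@(2,5):NE a8@(0,5):NE
t=5: a0@(0,0):NE a1@(0,1):NE a2@(1,1):NE a3@(0,2):NE a4@(4,2):NE a5@(1,0):NE a6@(2,0):NE a7@(1,0):NE a8@(4,0):NE
t=6: a0@(4,1):NE a1@(4,2):NE a2@(0,2):NE a3@(4,3):NE a4@(3,3):NE a5@(0,1):NE a6@(1,1):NE a7@(0,1):NE a8@(3,1):NE
t=7: a0@(3,2):NE a1@(3,3):NE a2@(4,3):NE a3@(3,4):NE a4@(2,4):NE a5@(4,2):NE a6@(0,2):NE a7@(4,2):NE a8@(2,2):NE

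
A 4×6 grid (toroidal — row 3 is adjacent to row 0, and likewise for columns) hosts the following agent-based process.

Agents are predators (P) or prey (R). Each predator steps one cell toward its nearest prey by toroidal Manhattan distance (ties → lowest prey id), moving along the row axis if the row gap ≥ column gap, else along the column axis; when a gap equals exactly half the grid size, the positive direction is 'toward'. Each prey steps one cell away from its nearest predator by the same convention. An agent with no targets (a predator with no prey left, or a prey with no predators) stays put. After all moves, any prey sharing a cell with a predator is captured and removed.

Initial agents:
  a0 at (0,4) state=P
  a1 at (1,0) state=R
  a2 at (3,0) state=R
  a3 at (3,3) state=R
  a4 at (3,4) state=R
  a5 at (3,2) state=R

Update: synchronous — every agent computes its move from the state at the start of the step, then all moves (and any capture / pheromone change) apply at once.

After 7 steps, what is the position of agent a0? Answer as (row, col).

t=1: a0@(3,4):P a1@(1,1):R a2@(3,1):R a3@(2,3):R a4@(2,4):R a5@(3,1):R
t=2: a0@(2,4):P a1@(1,0):R a2@(3,0):R a3@(1,3):R a4@(1,4):R a5@(3,0):R
t=3: a0@(1,4):P a1@(1,1):R a2@(3,1):R a3@(0,3):R a4@(0,4):R a5@(3,1):R
t=4: a0@(0,4):P a1@(1,0):R a2@(3,0):R a3@(3,3):R a4@(3,4):R a5@(3,0):R
t=5: a0@(3,4):P a1@(1,1):R a2@(3,1):R a3@(2,3):R a4@(2,4):R a5@(3,1):R
t=6: a0@(2,4):P a1@(1,0):R a2@(3,0):R a3@(1,3):R a4@(1,4):R a5@(3,0):R
t=7: a0@(1,4):P a1@(1,1):R a2@(3,1):R a3@(0,3):R a4@(0,4):R a5@(3,1):R

(1, 4)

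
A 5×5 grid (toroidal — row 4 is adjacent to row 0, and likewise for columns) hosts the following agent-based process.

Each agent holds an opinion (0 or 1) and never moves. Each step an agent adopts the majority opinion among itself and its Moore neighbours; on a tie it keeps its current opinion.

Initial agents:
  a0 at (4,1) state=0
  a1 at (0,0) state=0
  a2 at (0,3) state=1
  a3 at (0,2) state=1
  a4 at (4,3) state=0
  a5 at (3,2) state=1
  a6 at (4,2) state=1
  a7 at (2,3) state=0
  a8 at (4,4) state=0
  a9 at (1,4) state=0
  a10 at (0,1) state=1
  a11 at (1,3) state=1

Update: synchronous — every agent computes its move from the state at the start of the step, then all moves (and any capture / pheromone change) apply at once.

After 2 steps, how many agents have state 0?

t=1: a0@(4,1):1 a1@(0,0):0 a2@(0,3):1 a3@(0,2):1 a4@(4,3):1 a5@(3,2):0 a6@(4,2):1 a7@(2,3):0 a8@(4,4):0 a9@(1,4):0 a10@(0,1):1 a11@(1,3):1
t=2: a0@(4,1):1 a1@(0,0):0 a2@(0,3):1 a3@(0,2):1 a4@(4,3):1 a5@(3,2):1 a6@(4,2):1 a7@(2,3):0 a8@(4,4):0 a9@(1,4):0 a10@(0,1):1 a11@(1,3):1

4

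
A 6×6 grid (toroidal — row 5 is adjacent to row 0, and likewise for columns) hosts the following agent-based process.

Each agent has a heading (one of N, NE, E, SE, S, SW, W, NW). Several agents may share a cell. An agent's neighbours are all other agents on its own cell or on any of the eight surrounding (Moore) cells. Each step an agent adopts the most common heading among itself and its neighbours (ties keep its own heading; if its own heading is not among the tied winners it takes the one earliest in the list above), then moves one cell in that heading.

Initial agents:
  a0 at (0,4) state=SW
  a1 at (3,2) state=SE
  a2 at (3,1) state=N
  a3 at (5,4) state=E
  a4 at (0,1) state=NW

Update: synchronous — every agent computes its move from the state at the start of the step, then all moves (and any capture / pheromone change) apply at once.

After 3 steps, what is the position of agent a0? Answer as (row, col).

(3, 1)

t=1: a0@(1,3):SW a1@(4,3):SE a2@(2,1):N a3@(5,5):E a4@(5,0):NW
t=2: a0@(2,2):SW a1@(5,4):SE a2@(1,1):N a3@(5,0):E a4@(4,5):NW
t=3: a0@(3,1):SW a1@(0,5):SE a2@(0,1):N a3@(5,1):E a4@(3,4):NW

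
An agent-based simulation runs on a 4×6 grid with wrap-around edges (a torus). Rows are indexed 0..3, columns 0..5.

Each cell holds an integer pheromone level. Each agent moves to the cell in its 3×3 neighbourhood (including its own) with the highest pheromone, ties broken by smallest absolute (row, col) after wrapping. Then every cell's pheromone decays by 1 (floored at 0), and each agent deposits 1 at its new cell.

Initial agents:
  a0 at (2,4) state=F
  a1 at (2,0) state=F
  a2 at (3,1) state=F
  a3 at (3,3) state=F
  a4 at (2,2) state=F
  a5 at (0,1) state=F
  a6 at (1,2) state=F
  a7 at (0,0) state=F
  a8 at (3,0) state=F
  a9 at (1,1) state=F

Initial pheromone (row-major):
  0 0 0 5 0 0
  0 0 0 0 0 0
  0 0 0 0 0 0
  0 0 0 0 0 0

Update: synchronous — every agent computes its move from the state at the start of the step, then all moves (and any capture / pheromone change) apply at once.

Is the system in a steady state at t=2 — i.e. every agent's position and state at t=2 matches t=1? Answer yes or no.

t=1: a0@(1,3) a1@(1,0) a2@(0,0) a3@(0,3) a4@(1,1) a5@(0,0) a6@(0,3) a7@(0,0) a8@(0,0) a9@(0,0) | pheromone: 5 0 0 6 0 0 / 1 1 0 1 0 0 / 0 0 0 0 0 0 / 0 0 0 0 0 0
t=2: a0@(0,3) a1@(0,0) a2@(0,0) a3@(0,3) a4@(0,0) a5@(0,0) a6@(0,3) a7@(0,0) a8@(0,0) a9@(0,0) | pheromone: 11 0 0 8 0 0 / 0 0 0 0 0 0 / 0 0 0 0 0 0 / 0 0 0 0 0 0

no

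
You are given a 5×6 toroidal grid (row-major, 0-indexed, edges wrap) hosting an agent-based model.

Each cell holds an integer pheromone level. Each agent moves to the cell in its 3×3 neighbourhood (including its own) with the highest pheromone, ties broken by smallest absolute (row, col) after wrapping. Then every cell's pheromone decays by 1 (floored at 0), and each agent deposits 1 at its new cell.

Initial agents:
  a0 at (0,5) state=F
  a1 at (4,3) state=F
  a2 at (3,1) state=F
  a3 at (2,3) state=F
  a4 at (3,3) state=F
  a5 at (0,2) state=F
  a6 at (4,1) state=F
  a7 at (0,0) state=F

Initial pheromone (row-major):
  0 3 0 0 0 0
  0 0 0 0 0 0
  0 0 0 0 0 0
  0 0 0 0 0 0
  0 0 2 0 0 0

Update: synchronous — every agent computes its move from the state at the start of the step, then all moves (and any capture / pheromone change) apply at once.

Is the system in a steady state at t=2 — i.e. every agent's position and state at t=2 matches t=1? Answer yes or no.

no

t=1: a0@(0,0) a1@(4,2) a2@(4,2) a3@(1,2) a4@(4,2) a5@(0,1) a6@(0,1) a7@(0,1) | pheromone: 1 5 0 0 0 0 / 0 0 1 0 0 0 / 0 0 0 0 0 0 / 0 0 0 0 0 0 / 0 0 4 0 0 0
t=2: a0@(0,1) a1@(0,1) a2@(0,1) a3@(0,1) a4@(0,1) a5@(0,1) a6@(0,1) a7@(0,1) | pheromone: 0 12 0 0 0 0 / 0 0 0 0 0 0 / 0 0 0 0 0 0 / 0 0 0 0 0 0 / 0 0 3 0 0 0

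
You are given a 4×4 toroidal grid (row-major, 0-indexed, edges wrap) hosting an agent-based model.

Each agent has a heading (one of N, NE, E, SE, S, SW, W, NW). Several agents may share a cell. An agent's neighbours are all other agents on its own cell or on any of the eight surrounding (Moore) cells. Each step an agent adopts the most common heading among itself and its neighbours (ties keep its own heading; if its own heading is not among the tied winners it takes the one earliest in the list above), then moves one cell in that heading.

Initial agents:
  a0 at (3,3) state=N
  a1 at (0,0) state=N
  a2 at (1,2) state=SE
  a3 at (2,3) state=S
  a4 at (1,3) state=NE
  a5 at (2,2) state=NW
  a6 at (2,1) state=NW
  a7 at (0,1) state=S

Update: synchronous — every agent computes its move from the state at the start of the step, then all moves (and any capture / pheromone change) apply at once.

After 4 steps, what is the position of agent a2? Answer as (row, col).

(1, 2)

t=1: a0@(2,3):N a1@(3,0):N a2@(2,2):S a3@(3,3):S a4@(0,0):NE a5@(1,1):NW a6@(1,0):NW a7@(1,1):S
t=2: a0@(1,3):N a1@(2,0):N a2@(3,2):S a3@(0,3):S a4@(1,0):S a5@(0,0):NW a6@(0,3):NW a7@(2,1):S
t=3: a0@(0,3):N a1@(1,0):N a2@(0,2):S a3@(1,3):S a4@(2,0):S a5@(3,3):NW a6@(1,3):S a7@(3,1):S
t=4: a0@(1,3):S a1@(2,0):S a2@(1,2):S a3@(2,3):S a4@(3,0):S a5@(0,3):S a6@(2,3):S a7@(0,1):S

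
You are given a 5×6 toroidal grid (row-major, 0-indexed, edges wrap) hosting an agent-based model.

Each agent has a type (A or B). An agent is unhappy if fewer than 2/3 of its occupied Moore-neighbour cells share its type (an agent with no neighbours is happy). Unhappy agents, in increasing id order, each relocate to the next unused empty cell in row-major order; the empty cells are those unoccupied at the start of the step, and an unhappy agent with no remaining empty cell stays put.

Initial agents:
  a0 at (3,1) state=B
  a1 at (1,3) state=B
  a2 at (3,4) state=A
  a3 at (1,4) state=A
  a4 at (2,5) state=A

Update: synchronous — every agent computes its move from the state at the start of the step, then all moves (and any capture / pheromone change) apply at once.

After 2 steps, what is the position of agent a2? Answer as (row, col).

t=1: a0@(3,1):B a1@(0,0):B a2@(3,4):A a3@(0,1):A a4@(2,5):A
t=2: a0@(3,1):B a1@(0,2):B a2@(3,4):A a3@(0,3):A a4@(2,5):A

(3, 4)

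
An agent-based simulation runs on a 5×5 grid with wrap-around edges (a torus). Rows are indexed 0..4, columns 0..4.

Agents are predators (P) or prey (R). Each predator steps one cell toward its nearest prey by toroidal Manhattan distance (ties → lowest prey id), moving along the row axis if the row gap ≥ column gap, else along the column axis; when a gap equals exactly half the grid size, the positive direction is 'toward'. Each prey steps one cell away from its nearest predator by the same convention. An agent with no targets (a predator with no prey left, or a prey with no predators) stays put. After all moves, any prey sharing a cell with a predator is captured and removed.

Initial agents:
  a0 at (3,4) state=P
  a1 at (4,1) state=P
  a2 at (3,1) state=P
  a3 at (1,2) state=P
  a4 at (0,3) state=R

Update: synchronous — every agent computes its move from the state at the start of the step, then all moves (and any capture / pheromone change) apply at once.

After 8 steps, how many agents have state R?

0

t=1: a0@(4,4):P a1@(4,2):P a2@(4,1):P a3@(0,2):P a4@(4,3):R
t=2: a0@(4,3):P a1@(4,3):P a2@(4,2):P a3@(4,2):P
t=3: (unchanged — steady state)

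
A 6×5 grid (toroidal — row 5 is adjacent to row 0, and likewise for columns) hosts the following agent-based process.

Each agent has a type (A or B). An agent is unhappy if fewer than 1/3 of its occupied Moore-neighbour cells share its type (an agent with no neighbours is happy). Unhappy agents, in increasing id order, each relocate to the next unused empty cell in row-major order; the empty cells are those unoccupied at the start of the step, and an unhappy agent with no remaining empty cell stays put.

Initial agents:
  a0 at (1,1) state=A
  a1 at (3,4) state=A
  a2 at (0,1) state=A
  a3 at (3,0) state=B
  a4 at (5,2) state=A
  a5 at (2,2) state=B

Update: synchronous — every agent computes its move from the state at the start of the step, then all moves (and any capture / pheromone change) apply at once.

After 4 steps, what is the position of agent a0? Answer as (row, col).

t=1: a0@(1,1):A a1@(0,0):A a2@(0,1):A a3@(0,2):B a4@(5,2):A a5@(0,3):B
t=2: a0@(1,1):A a1@(0,0):A a2@(0,1):A a3@(0,4):B a4@(5,2):A a5@(0,3):B
t=3: (unchanged — steady state)

(1, 1)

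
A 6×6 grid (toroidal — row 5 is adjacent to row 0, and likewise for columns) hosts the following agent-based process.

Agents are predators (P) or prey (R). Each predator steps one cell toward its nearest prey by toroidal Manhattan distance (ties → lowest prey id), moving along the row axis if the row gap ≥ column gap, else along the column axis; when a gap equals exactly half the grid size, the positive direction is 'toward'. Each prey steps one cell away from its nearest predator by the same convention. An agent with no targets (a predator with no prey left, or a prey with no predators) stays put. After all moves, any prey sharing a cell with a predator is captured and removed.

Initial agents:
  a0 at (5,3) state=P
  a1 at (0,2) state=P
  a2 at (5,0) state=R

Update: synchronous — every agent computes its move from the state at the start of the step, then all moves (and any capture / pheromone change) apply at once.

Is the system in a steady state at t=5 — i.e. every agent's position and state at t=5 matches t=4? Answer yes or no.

t=1: a0@(5,4):P a1@(0,1):P a2@(5,5):R
t=2: a0@(5,5):P a1@(0,0):P a2@(5,0):R
t=3: a0@(5,0):P a1@(5,0):P a2@(5,1):R
t=4: a0@(5,1):P a1@(5,1):P a2@(5,2):R
t=5: a0@(5,2):P a1@(5,2):P a2@(5,3):R

no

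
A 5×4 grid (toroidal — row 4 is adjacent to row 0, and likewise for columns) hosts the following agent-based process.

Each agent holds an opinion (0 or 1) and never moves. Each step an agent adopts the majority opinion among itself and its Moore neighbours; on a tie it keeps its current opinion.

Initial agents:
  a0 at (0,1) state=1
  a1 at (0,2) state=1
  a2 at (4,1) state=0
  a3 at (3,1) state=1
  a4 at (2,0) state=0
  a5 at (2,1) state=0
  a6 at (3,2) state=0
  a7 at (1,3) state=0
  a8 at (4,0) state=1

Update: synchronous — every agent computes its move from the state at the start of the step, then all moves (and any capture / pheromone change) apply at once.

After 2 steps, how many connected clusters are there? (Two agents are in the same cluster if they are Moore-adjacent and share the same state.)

t=1: a0@(0,1):1 a1@(0,2):1 a2@(4,1):1 a3@(3,1):0 a4@(2,0):0 a5@(2,1):0 a6@(3,2):0 a7@(1,3):0 a8@(4,0):1
t=2: (unchanged — steady state)

2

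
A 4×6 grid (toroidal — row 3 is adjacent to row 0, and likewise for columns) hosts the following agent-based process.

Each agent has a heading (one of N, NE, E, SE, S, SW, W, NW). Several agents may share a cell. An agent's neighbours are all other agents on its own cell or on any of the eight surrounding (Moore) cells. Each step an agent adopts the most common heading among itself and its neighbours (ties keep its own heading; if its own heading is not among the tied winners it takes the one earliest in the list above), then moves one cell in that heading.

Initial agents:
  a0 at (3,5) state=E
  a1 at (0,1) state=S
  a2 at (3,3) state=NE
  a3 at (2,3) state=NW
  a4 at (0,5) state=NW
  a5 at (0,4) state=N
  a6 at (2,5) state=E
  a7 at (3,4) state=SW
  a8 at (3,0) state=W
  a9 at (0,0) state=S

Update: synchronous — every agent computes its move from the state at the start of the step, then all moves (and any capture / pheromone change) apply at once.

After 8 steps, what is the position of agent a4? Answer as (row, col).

t=1: a0@(3,0):E a1@(1,1):S a2@(2,4):NE a3@(1,2):NW a4@(3,4):NW a5@(3,4):N a6@(2,0):E a7@(3,5):E a8@(3,1):E a9@(1,0):S
t=2: a0@(3,1):E a1@(2,1):S a2@(1,5):NE a3@(0,1):NW a4@(2,3):NW a5@(2,4):N a6@(2,1):E a7@(3,0):E a8@(3,2):E a9@(2,0):S
t=3: a0@(3,2):E a1@(2,2):E a2@(0,0):NE a3@(0,2):E a4@(1,2):NW a5@(1,4):N a6@(2,2):E a7@(3,1):E a8@(3,3):E a9@(2,1):E
t=4: a0@(3,3):E a1@(2,3):E a2@(3,1):NE a3@(0,3):E a4@(1,3):E a5@(0,4):N a6@(2,3):E a7@(3,2):E a8@(3,4):E a9@(2,2):E
t=5: a0@(3,4):E a1@(2,4):E a2@(3,2):E a3@(0,4):E a4@(1,4):E a5@(0,5):E a6@(2,4):E a7@(3,3):E a8@(3,5):E a9@(2,3):E
t=6: a0@(3,5):E a1@(2,5):E a2@(3,3):E a3@(0,5):E a4@(1,5):E a5@(0,0):E a6@(2,5):E a7@(3,4):E a8@(3,0):E a9@(2,4):E
t=7: a0@(3,0):E a1@(2,0):E a2@(3,4):E a3@(0,0):E a4@(1,0):E a5@(0,1):E a6@(2,0):E a7@(3,5):E a8@(3,1):E a9@(2,5):E
t=8: a0@(3,1):E a1@(2,1):E a2@(3,5):E a3@(0,1):E a4@(1,1):E a5@(0,2):E a6@(2,1):E a7@(3,0):E a8@(3,2):E a9@(2,0):E

(1, 1)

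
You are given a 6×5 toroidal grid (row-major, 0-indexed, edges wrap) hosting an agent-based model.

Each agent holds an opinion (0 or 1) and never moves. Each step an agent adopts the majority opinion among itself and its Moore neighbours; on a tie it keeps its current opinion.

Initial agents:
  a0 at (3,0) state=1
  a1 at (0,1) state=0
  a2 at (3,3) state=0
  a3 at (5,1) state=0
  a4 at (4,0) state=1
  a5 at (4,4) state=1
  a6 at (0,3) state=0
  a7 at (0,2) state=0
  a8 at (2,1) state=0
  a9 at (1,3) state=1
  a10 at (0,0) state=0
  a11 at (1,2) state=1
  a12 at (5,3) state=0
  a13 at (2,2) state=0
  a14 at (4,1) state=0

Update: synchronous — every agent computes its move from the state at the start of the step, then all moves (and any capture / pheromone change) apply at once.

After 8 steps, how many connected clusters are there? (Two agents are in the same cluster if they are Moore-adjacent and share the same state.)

2

t=1: a0@(3,0):1 a1@(0,1):0 a2@(3,3):0 a3@(5,1):0 a4@(4,0):1 a5@(4,4):1 a6@(0,3):0 a7@(0,2):0 a8@(2,1):0 a9@(1,3):0 a10@(0,0):0 a11@(1,2):0 a12@(5,3):0 a13@(2,2):0 a14@(4,1):0
t=2: (unchanged — steady state)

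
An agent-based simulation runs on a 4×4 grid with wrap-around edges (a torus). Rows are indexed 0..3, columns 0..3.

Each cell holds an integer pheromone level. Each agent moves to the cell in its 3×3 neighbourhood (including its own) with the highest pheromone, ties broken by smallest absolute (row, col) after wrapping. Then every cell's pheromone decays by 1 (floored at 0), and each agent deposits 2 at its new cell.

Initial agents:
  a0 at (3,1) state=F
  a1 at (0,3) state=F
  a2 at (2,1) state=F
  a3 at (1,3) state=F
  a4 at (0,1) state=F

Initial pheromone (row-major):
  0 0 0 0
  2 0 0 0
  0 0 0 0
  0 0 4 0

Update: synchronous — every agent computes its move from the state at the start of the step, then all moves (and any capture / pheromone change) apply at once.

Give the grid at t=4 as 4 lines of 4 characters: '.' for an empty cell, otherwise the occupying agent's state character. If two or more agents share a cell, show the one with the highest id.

....
F...
....
..F.

t=1: a0@(3,2) a1@(3,2) a2@(3,2) a3@(1,0) a4@(3,2) | pheromone: 0 0 0 0 / 3 0 0 0 / 0 0 0 0 / 0 0 11 0
t=2: a0@(3,2) a1@(3,2) a2@(3,2) a3@(1,0) a4@(3,2) | pheromone: 0 0 0 0 / 4 0 0 0 / 0 0 0 0 / 0 0 18 0
t=3: a0@(3,2) a1@(3,2) a2@(3,2) a3@(1,0) a4@(3,2) | pheromone: 0 0 0 0 / 5 0 0 0 / 0 0 0 0 / 0 0 25 0
t=4: a0@(3,2) a1@(3,2) a2@(3,2) a3@(1,0) a4@(3,2) | pheromone: 0 0 0 0 / 6 0 0 0 / 0 0 0 0 / 0 0 32 0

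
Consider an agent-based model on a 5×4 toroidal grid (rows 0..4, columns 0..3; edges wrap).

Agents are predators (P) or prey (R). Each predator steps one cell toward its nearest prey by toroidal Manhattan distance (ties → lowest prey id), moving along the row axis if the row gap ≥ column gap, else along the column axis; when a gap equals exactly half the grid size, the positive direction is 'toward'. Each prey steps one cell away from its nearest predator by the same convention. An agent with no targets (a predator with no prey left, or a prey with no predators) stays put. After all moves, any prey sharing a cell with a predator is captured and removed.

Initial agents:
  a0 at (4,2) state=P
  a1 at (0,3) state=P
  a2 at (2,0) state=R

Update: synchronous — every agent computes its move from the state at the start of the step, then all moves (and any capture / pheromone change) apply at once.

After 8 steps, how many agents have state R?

t=1: a0@(3,2):P a1@(1,3):P a2@(3,0):R
t=2: a0@(3,3):P a1@(2,3):P
t=3: (unchanged — steady state)

0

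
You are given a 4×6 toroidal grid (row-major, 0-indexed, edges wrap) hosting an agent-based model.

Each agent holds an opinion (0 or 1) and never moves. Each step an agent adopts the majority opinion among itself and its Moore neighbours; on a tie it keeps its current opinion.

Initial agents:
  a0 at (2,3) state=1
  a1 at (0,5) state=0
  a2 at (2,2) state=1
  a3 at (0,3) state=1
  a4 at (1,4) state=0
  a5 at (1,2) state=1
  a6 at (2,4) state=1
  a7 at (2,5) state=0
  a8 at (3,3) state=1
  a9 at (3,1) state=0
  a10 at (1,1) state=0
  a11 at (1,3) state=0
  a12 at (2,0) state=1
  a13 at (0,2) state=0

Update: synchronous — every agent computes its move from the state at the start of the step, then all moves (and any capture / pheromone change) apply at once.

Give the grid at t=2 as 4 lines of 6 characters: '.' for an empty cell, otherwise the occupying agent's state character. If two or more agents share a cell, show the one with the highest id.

t=1: a0@(2,3):1 a1@(0,5):0 a2@(2,2):1 a3@(0,3):1 a4@(1,4):0 a5@(1,2):1 a6@(2,4):1 a7@(2,5):0 a8@(3,3):1 a9@(3,1):0 a10@(1,1):1 a11@(1,3):1 a12@(2,0):0 a13@(0,2):0
t=2: a0@(2,3):1 a1@(0,5):0 a2@(2,2):1 a3@(0,3):1 a4@(1,4):1 a5@(1,2):1 a6@(2,4):1 a7@(2,5):0 a8@(3,3):1 a9@(3,1):0 a10@(1,1):1 a11@(1,3):1 a12@(2,0):0 a13@(0,2):1

..11.0
.1111.
0.1110
.0.1..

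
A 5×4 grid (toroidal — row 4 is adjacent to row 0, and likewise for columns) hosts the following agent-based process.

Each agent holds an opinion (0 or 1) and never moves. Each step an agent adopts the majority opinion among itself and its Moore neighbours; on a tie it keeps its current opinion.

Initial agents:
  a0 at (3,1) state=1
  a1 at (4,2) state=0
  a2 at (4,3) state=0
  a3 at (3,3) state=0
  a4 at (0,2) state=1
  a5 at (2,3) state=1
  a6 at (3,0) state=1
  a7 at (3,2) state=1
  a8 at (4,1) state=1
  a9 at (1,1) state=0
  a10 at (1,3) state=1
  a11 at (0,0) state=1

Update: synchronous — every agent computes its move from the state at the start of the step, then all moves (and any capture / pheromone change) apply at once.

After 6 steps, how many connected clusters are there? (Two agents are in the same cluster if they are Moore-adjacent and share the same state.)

1

t=1: a0@(3,1):1 a1@(4,2):1 a2@(4,3):1 a3@(3,3):0 a4@(0,2):1 a5@(2,3):1 a6@(3,0):1 a7@(3,2):1 a8@(4,1):1 a9@(1,1):1 a10@(1,3):1 a11@(0,0):1
t=2: a0@(3,1):1 a1@(4,2):1 a2@(4,3):1 a3@(3,3):1 a4@(0,2):1 a5@(2,3):1 a6@(3,0):1 a7@(3,2):1 a8@(4,1):1 a9@(1,1):1 a10@(1,3):1 a11@(0,0):1
t=3: (unchanged — steady state)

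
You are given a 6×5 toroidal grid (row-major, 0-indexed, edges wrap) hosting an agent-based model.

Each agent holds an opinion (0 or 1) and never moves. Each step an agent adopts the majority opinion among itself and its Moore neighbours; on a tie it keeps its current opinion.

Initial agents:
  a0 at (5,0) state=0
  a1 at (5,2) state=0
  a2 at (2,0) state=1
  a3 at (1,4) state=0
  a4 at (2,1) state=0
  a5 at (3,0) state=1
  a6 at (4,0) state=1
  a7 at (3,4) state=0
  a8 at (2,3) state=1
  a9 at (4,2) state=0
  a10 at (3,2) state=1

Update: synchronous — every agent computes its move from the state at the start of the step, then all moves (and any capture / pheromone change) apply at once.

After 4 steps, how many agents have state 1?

8

t=1: a0@(5,0):0 a1@(5,2):0 a2@(2,0):0 a3@(1,4):1 a4@(2,1):1 a5@(3,0):1 a6@(4,0):1 a7@(3,4):1 a8@(2,3):1 a9@(4,2):0 a10@(3,2):1
t=2: a0@(5,0):0 a1@(5,2):0 a2@(2,0):1 a3@(1,4):1 a4@(2,1):1 a5@(3,0):1 a6@(4,0):1 a7@(3,4):1 a8@(2,3):1 a9@(4,2):0 a10@(3,2):1
t=3: (unchanged — steady state)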